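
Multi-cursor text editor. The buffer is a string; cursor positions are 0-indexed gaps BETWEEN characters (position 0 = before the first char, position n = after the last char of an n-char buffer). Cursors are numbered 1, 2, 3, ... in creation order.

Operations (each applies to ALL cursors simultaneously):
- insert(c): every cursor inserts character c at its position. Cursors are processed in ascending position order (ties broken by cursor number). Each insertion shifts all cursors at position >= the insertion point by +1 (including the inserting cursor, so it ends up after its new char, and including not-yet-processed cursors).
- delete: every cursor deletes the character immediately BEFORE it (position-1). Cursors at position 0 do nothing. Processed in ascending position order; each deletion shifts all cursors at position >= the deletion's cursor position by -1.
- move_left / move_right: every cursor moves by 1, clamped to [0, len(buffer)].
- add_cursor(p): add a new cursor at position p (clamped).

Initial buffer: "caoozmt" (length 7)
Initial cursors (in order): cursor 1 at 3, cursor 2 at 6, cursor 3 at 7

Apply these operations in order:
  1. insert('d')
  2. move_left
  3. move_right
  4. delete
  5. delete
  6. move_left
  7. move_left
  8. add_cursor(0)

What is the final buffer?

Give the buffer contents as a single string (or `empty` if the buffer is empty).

After op 1 (insert('d')): buffer="caodozmdtd" (len 10), cursors c1@4 c2@8 c3@10, authorship ...1...2.3
After op 2 (move_left): buffer="caodozmdtd" (len 10), cursors c1@3 c2@7 c3@9, authorship ...1...2.3
After op 3 (move_right): buffer="caodozmdtd" (len 10), cursors c1@4 c2@8 c3@10, authorship ...1...2.3
After op 4 (delete): buffer="caoozmt" (len 7), cursors c1@3 c2@6 c3@7, authorship .......
After op 5 (delete): buffer="caoz" (len 4), cursors c1@2 c2@4 c3@4, authorship ....
After op 6 (move_left): buffer="caoz" (len 4), cursors c1@1 c2@3 c3@3, authorship ....
After op 7 (move_left): buffer="caoz" (len 4), cursors c1@0 c2@2 c3@2, authorship ....
After op 8 (add_cursor(0)): buffer="caoz" (len 4), cursors c1@0 c4@0 c2@2 c3@2, authorship ....

Answer: caoz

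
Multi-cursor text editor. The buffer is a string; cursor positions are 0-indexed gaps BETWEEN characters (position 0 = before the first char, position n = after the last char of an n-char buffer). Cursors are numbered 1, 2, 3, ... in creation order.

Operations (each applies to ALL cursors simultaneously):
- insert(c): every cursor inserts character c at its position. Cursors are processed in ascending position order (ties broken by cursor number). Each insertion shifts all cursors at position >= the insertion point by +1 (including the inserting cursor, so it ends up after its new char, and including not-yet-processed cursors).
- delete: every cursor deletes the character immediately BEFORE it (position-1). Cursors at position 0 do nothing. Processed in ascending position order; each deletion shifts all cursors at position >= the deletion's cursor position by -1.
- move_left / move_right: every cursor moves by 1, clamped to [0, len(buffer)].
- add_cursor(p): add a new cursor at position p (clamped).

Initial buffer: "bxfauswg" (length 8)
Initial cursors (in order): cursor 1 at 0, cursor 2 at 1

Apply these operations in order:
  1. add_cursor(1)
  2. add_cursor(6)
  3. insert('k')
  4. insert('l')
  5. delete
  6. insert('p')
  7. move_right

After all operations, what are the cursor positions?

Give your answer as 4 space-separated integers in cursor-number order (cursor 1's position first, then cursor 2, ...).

After op 1 (add_cursor(1)): buffer="bxfauswg" (len 8), cursors c1@0 c2@1 c3@1, authorship ........
After op 2 (add_cursor(6)): buffer="bxfauswg" (len 8), cursors c1@0 c2@1 c3@1 c4@6, authorship ........
After op 3 (insert('k')): buffer="kbkkxfauskwg" (len 12), cursors c1@1 c2@4 c3@4 c4@10, authorship 1.23.....4..
After op 4 (insert('l')): buffer="klbkkllxfausklwg" (len 16), cursors c1@2 c2@7 c3@7 c4@14, authorship 11.2323.....44..
After op 5 (delete): buffer="kbkkxfauskwg" (len 12), cursors c1@1 c2@4 c3@4 c4@10, authorship 1.23.....4..
After op 6 (insert('p')): buffer="kpbkkppxfauskpwg" (len 16), cursors c1@2 c2@7 c3@7 c4@14, authorship 11.2323.....44..
After op 7 (move_right): buffer="kpbkkppxfauskpwg" (len 16), cursors c1@3 c2@8 c3@8 c4@15, authorship 11.2323.....44..

Answer: 3 8 8 15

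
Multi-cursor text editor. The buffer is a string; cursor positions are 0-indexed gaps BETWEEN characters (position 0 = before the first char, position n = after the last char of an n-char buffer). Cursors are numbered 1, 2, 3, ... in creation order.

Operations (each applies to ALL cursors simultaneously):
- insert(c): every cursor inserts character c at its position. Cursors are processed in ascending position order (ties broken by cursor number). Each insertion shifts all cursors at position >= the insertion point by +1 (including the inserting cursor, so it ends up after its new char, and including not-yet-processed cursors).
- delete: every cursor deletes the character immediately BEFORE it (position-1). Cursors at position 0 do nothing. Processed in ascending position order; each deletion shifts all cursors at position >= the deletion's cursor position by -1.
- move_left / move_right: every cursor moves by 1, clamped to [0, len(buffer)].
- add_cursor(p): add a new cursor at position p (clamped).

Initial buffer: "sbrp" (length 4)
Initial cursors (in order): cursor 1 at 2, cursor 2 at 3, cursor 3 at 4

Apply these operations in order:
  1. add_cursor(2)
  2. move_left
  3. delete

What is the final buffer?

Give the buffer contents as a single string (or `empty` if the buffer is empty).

Answer: p

Derivation:
After op 1 (add_cursor(2)): buffer="sbrp" (len 4), cursors c1@2 c4@2 c2@3 c3@4, authorship ....
After op 2 (move_left): buffer="sbrp" (len 4), cursors c1@1 c4@1 c2@2 c3@3, authorship ....
After op 3 (delete): buffer="p" (len 1), cursors c1@0 c2@0 c3@0 c4@0, authorship .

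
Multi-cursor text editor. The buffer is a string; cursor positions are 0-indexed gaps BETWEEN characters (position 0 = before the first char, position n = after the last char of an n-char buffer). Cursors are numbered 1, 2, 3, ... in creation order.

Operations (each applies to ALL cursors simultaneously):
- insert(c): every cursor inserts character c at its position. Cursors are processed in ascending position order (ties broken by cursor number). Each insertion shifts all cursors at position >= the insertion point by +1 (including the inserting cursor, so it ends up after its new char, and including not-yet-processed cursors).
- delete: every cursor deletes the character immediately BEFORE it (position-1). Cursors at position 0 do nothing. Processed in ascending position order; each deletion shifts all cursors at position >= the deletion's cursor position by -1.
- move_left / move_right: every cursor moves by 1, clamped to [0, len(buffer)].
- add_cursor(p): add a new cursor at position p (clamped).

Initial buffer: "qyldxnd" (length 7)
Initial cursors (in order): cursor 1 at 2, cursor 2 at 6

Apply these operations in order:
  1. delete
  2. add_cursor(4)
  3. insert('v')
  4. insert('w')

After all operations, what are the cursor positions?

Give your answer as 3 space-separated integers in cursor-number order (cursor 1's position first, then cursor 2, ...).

After op 1 (delete): buffer="qldxd" (len 5), cursors c1@1 c2@4, authorship .....
After op 2 (add_cursor(4)): buffer="qldxd" (len 5), cursors c1@1 c2@4 c3@4, authorship .....
After op 3 (insert('v')): buffer="qvldxvvd" (len 8), cursors c1@2 c2@7 c3@7, authorship .1...23.
After op 4 (insert('w')): buffer="qvwldxvvwwd" (len 11), cursors c1@3 c2@10 c3@10, authorship .11...2323.

Answer: 3 10 10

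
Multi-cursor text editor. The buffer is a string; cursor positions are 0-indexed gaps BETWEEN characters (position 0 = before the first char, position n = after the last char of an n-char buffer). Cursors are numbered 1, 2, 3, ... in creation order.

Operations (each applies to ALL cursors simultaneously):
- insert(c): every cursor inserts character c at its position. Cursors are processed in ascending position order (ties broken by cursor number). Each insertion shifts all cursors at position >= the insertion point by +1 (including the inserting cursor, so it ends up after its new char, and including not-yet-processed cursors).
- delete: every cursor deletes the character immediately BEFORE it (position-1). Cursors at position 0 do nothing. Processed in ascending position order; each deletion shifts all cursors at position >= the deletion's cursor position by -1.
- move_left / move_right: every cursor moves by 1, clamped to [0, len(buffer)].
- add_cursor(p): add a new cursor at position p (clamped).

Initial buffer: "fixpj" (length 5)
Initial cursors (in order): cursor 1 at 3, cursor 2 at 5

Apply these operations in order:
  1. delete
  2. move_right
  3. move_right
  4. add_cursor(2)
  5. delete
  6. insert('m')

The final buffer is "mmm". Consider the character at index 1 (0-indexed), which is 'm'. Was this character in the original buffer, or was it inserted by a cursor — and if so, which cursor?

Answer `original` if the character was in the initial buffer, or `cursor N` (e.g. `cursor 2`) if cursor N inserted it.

After op 1 (delete): buffer="fip" (len 3), cursors c1@2 c2@3, authorship ...
After op 2 (move_right): buffer="fip" (len 3), cursors c1@3 c2@3, authorship ...
After op 3 (move_right): buffer="fip" (len 3), cursors c1@3 c2@3, authorship ...
After op 4 (add_cursor(2)): buffer="fip" (len 3), cursors c3@2 c1@3 c2@3, authorship ...
After op 5 (delete): buffer="" (len 0), cursors c1@0 c2@0 c3@0, authorship 
After op 6 (insert('m')): buffer="mmm" (len 3), cursors c1@3 c2@3 c3@3, authorship 123
Authorship (.=original, N=cursor N): 1 2 3
Index 1: author = 2

Answer: cursor 2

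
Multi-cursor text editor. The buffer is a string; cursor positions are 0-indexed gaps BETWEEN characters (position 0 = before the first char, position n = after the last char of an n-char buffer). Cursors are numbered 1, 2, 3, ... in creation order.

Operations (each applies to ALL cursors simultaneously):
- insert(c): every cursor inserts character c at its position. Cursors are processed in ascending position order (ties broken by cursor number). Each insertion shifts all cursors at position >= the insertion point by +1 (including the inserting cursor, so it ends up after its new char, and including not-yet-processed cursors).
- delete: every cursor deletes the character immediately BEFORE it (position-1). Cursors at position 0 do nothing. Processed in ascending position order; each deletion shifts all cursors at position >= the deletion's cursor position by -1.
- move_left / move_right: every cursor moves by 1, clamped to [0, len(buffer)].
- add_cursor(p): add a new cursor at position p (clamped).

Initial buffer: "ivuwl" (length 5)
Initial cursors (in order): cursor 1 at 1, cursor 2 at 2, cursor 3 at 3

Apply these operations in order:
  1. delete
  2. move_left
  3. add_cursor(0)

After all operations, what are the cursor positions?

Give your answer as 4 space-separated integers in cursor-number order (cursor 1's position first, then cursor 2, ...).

Answer: 0 0 0 0

Derivation:
After op 1 (delete): buffer="wl" (len 2), cursors c1@0 c2@0 c3@0, authorship ..
After op 2 (move_left): buffer="wl" (len 2), cursors c1@0 c2@0 c3@0, authorship ..
After op 3 (add_cursor(0)): buffer="wl" (len 2), cursors c1@0 c2@0 c3@0 c4@0, authorship ..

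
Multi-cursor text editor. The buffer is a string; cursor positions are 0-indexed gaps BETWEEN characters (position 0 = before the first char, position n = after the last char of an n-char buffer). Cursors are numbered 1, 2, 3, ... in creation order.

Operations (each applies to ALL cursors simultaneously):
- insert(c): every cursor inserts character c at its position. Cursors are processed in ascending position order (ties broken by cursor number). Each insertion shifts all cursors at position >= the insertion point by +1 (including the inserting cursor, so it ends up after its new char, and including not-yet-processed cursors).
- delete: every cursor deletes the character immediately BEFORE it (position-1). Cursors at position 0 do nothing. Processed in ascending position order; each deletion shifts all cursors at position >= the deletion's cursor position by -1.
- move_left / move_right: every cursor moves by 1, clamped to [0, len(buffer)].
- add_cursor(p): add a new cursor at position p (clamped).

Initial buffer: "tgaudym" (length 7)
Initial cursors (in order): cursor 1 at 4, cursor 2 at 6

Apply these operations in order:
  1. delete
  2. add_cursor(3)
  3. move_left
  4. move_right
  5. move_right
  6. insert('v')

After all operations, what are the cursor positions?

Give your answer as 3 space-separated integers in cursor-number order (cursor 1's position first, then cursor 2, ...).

After op 1 (delete): buffer="tgadm" (len 5), cursors c1@3 c2@4, authorship .....
After op 2 (add_cursor(3)): buffer="tgadm" (len 5), cursors c1@3 c3@3 c2@4, authorship .....
After op 3 (move_left): buffer="tgadm" (len 5), cursors c1@2 c3@2 c2@3, authorship .....
After op 4 (move_right): buffer="tgadm" (len 5), cursors c1@3 c3@3 c2@4, authorship .....
After op 5 (move_right): buffer="tgadm" (len 5), cursors c1@4 c3@4 c2@5, authorship .....
After op 6 (insert('v')): buffer="tgadvvmv" (len 8), cursors c1@6 c3@6 c2@8, authorship ....13.2

Answer: 6 8 6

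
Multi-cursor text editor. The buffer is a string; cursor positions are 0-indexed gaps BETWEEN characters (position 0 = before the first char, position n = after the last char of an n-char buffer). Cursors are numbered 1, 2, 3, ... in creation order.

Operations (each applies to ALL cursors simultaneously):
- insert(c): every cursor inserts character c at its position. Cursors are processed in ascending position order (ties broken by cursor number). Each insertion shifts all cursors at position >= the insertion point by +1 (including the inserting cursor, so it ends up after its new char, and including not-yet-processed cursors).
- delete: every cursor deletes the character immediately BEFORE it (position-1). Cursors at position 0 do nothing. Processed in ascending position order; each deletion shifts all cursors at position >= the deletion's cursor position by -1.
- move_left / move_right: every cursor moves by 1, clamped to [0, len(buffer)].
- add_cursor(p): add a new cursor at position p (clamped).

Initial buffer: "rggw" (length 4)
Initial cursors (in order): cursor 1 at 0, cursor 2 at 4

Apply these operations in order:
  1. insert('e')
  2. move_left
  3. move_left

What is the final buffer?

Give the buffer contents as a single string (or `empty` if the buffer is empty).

Answer: erggwe

Derivation:
After op 1 (insert('e')): buffer="erggwe" (len 6), cursors c1@1 c2@6, authorship 1....2
After op 2 (move_left): buffer="erggwe" (len 6), cursors c1@0 c2@5, authorship 1....2
After op 3 (move_left): buffer="erggwe" (len 6), cursors c1@0 c2@4, authorship 1....2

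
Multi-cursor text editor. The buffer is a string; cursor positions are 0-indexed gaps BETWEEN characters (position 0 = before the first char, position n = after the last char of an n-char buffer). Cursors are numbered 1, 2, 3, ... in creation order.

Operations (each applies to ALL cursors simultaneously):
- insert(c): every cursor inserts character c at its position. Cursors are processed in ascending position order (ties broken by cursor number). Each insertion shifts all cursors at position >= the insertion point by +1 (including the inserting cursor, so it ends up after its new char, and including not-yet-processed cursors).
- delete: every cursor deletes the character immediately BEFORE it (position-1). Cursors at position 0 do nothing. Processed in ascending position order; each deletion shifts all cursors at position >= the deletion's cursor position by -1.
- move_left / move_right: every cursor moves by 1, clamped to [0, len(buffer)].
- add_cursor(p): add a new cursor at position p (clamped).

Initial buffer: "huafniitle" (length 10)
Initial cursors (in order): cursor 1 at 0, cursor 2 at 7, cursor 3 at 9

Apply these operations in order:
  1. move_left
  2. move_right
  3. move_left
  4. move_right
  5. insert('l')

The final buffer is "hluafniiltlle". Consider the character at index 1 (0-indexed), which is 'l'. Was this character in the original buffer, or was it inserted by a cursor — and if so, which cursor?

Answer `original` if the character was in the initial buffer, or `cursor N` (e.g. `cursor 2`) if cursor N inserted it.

After op 1 (move_left): buffer="huafniitle" (len 10), cursors c1@0 c2@6 c3@8, authorship ..........
After op 2 (move_right): buffer="huafniitle" (len 10), cursors c1@1 c2@7 c3@9, authorship ..........
After op 3 (move_left): buffer="huafniitle" (len 10), cursors c1@0 c2@6 c3@8, authorship ..........
After op 4 (move_right): buffer="huafniitle" (len 10), cursors c1@1 c2@7 c3@9, authorship ..........
After op 5 (insert('l')): buffer="hluafniiltlle" (len 13), cursors c1@2 c2@9 c3@12, authorship .1......2..3.
Authorship (.=original, N=cursor N): . 1 . . . . . . 2 . . 3 .
Index 1: author = 1

Answer: cursor 1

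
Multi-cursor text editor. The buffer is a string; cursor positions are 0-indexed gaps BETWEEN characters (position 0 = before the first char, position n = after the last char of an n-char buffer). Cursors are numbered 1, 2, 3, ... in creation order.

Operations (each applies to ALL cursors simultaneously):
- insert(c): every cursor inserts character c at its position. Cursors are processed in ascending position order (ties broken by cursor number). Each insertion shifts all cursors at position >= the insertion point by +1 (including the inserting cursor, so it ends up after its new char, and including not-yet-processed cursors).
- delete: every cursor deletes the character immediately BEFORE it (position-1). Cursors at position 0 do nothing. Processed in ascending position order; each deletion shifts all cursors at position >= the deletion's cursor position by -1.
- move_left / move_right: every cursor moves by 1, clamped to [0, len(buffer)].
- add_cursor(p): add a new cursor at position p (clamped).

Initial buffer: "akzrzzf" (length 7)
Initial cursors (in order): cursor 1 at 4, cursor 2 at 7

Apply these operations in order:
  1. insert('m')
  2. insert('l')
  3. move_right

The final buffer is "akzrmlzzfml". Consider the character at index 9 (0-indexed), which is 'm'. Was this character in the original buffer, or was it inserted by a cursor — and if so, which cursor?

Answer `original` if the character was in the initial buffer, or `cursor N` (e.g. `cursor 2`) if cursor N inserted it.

After op 1 (insert('m')): buffer="akzrmzzfm" (len 9), cursors c1@5 c2@9, authorship ....1...2
After op 2 (insert('l')): buffer="akzrmlzzfml" (len 11), cursors c1@6 c2@11, authorship ....11...22
After op 3 (move_right): buffer="akzrmlzzfml" (len 11), cursors c1@7 c2@11, authorship ....11...22
Authorship (.=original, N=cursor N): . . . . 1 1 . . . 2 2
Index 9: author = 2

Answer: cursor 2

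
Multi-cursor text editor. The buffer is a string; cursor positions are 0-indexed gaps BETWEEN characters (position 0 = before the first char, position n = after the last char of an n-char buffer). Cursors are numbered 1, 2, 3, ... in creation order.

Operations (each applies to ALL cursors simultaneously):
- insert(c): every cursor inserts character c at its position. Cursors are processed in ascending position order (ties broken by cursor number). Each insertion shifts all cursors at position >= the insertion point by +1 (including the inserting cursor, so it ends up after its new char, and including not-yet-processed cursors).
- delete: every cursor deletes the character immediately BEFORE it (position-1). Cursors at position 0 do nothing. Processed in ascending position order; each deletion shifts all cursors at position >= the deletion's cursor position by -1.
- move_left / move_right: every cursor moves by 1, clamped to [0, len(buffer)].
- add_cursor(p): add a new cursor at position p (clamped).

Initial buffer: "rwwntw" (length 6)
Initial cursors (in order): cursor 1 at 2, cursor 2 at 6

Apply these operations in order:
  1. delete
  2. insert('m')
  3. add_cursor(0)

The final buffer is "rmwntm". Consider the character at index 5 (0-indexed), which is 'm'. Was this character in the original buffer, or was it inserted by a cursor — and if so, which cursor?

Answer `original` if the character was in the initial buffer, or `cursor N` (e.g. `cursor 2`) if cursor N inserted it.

Answer: cursor 2

Derivation:
After op 1 (delete): buffer="rwnt" (len 4), cursors c1@1 c2@4, authorship ....
After op 2 (insert('m')): buffer="rmwntm" (len 6), cursors c1@2 c2@6, authorship .1...2
After op 3 (add_cursor(0)): buffer="rmwntm" (len 6), cursors c3@0 c1@2 c2@6, authorship .1...2
Authorship (.=original, N=cursor N): . 1 . . . 2
Index 5: author = 2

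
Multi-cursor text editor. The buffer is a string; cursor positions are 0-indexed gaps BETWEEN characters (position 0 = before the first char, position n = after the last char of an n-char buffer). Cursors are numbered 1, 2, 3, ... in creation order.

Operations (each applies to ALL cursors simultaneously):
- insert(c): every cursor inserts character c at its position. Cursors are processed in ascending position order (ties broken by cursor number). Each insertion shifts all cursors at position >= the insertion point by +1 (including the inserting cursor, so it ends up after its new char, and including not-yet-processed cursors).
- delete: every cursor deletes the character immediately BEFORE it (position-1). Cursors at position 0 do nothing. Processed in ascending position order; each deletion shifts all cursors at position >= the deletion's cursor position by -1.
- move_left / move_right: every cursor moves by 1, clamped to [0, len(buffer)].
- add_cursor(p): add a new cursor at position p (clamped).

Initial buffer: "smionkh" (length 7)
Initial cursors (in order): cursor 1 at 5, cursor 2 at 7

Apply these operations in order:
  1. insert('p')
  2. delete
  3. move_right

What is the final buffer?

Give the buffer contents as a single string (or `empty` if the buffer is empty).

Answer: smionkh

Derivation:
After op 1 (insert('p')): buffer="smionpkhp" (len 9), cursors c1@6 c2@9, authorship .....1..2
After op 2 (delete): buffer="smionkh" (len 7), cursors c1@5 c2@7, authorship .......
After op 3 (move_right): buffer="smionkh" (len 7), cursors c1@6 c2@7, authorship .......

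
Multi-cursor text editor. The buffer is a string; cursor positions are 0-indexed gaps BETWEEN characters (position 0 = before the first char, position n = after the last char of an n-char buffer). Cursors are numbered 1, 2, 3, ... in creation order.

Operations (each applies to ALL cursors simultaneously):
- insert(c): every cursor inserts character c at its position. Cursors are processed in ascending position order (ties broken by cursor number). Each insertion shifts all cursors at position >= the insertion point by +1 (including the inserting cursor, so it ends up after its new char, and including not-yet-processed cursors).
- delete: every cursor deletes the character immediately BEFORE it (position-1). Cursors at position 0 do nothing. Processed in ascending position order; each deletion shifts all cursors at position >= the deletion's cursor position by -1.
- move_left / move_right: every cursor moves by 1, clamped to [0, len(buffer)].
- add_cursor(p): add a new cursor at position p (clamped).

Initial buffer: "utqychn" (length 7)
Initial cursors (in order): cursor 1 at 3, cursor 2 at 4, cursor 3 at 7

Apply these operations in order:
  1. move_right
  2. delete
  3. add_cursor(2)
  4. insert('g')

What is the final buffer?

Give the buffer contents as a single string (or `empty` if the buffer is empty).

After op 1 (move_right): buffer="utqychn" (len 7), cursors c1@4 c2@5 c3@7, authorship .......
After op 2 (delete): buffer="utqh" (len 4), cursors c1@3 c2@3 c3@4, authorship ....
After op 3 (add_cursor(2)): buffer="utqh" (len 4), cursors c4@2 c1@3 c2@3 c3@4, authorship ....
After op 4 (insert('g')): buffer="utgqgghg" (len 8), cursors c4@3 c1@6 c2@6 c3@8, authorship ..4.12.3

Answer: utgqgghg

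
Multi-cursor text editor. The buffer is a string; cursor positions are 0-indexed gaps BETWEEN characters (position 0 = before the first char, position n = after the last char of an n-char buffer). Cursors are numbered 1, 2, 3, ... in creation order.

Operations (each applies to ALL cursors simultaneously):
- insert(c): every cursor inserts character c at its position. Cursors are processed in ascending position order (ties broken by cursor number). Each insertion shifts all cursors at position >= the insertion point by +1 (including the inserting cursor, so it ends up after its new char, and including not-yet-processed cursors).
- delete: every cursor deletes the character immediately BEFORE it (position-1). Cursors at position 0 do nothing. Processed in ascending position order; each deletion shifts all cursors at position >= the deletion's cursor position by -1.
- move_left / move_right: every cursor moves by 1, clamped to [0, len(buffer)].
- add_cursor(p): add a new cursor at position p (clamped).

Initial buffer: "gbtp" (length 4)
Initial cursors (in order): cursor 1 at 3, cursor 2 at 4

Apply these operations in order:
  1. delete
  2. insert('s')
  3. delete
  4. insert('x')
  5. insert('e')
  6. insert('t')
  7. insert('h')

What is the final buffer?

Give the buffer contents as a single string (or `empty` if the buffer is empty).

After op 1 (delete): buffer="gb" (len 2), cursors c1@2 c2@2, authorship ..
After op 2 (insert('s')): buffer="gbss" (len 4), cursors c1@4 c2@4, authorship ..12
After op 3 (delete): buffer="gb" (len 2), cursors c1@2 c2@2, authorship ..
After op 4 (insert('x')): buffer="gbxx" (len 4), cursors c1@4 c2@4, authorship ..12
After op 5 (insert('e')): buffer="gbxxee" (len 6), cursors c1@6 c2@6, authorship ..1212
After op 6 (insert('t')): buffer="gbxxeett" (len 8), cursors c1@8 c2@8, authorship ..121212
After op 7 (insert('h')): buffer="gbxxeetthh" (len 10), cursors c1@10 c2@10, authorship ..12121212

Answer: gbxxeetthh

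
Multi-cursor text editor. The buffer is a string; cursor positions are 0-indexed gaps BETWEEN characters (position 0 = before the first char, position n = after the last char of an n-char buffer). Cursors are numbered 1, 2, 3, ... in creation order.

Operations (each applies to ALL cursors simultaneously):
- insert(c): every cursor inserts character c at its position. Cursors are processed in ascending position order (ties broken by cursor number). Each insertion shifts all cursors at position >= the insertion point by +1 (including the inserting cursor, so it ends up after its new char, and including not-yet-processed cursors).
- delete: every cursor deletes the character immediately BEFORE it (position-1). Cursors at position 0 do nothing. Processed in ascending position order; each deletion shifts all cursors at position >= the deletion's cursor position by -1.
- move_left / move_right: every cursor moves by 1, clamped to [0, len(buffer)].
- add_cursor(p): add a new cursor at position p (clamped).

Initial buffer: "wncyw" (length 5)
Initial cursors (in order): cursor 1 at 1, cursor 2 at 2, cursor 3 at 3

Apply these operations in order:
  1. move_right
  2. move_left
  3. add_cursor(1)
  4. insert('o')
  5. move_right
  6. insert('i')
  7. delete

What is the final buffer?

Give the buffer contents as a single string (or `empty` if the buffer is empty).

After op 1 (move_right): buffer="wncyw" (len 5), cursors c1@2 c2@3 c3@4, authorship .....
After op 2 (move_left): buffer="wncyw" (len 5), cursors c1@1 c2@2 c3@3, authorship .....
After op 3 (add_cursor(1)): buffer="wncyw" (len 5), cursors c1@1 c4@1 c2@2 c3@3, authorship .....
After op 4 (insert('o')): buffer="woonocoyw" (len 9), cursors c1@3 c4@3 c2@5 c3@7, authorship .14.2.3..
After op 5 (move_right): buffer="woonocoyw" (len 9), cursors c1@4 c4@4 c2@6 c3@8, authorship .14.2.3..
After op 6 (insert('i')): buffer="wooniiocioyiw" (len 13), cursors c1@6 c4@6 c2@9 c3@12, authorship .14.142.23.3.
After op 7 (delete): buffer="woonocoyw" (len 9), cursors c1@4 c4@4 c2@6 c3@8, authorship .14.2.3..

Answer: woonocoyw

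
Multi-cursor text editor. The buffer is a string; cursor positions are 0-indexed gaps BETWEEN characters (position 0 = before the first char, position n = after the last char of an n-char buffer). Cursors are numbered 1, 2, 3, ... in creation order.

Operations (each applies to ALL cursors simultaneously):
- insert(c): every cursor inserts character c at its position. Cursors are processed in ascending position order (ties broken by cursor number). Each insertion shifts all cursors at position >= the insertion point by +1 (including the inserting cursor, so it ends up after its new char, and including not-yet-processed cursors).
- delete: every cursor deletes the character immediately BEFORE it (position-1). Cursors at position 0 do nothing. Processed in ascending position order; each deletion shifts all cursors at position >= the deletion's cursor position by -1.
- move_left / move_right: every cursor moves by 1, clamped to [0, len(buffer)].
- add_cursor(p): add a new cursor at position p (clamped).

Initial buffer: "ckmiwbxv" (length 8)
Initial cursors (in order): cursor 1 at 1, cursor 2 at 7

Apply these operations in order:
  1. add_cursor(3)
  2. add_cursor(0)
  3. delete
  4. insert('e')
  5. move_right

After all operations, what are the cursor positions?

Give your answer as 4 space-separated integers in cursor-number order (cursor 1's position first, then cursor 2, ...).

After op 1 (add_cursor(3)): buffer="ckmiwbxv" (len 8), cursors c1@1 c3@3 c2@7, authorship ........
After op 2 (add_cursor(0)): buffer="ckmiwbxv" (len 8), cursors c4@0 c1@1 c3@3 c2@7, authorship ........
After op 3 (delete): buffer="kiwbv" (len 5), cursors c1@0 c4@0 c3@1 c2@4, authorship .....
After op 4 (insert('e')): buffer="eekeiwbev" (len 9), cursors c1@2 c4@2 c3@4 c2@8, authorship 14.3...2.
After op 5 (move_right): buffer="eekeiwbev" (len 9), cursors c1@3 c4@3 c3@5 c2@9, authorship 14.3...2.

Answer: 3 9 5 3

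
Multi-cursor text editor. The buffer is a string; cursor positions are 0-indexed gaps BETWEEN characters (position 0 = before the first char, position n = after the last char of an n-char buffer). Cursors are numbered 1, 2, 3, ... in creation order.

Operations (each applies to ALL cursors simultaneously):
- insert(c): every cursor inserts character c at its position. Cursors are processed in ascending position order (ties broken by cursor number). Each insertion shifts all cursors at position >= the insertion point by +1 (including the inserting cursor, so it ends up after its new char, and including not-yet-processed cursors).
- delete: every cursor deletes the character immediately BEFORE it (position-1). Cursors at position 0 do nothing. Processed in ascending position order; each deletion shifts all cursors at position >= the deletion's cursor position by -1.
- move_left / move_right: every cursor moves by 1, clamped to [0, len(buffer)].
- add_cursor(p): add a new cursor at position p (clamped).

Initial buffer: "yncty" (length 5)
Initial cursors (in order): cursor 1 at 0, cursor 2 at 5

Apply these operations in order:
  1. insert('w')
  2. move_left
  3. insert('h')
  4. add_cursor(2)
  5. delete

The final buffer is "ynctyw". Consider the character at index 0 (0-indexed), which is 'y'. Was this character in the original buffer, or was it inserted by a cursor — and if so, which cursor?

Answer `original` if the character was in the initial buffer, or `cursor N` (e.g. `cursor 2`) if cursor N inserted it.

Answer: original

Derivation:
After op 1 (insert('w')): buffer="wynctyw" (len 7), cursors c1@1 c2@7, authorship 1.....2
After op 2 (move_left): buffer="wynctyw" (len 7), cursors c1@0 c2@6, authorship 1.....2
After op 3 (insert('h')): buffer="hwynctyhw" (len 9), cursors c1@1 c2@8, authorship 11.....22
After op 4 (add_cursor(2)): buffer="hwynctyhw" (len 9), cursors c1@1 c3@2 c2@8, authorship 11.....22
After op 5 (delete): buffer="ynctyw" (len 6), cursors c1@0 c3@0 c2@5, authorship .....2
Authorship (.=original, N=cursor N): . . . . . 2
Index 0: author = original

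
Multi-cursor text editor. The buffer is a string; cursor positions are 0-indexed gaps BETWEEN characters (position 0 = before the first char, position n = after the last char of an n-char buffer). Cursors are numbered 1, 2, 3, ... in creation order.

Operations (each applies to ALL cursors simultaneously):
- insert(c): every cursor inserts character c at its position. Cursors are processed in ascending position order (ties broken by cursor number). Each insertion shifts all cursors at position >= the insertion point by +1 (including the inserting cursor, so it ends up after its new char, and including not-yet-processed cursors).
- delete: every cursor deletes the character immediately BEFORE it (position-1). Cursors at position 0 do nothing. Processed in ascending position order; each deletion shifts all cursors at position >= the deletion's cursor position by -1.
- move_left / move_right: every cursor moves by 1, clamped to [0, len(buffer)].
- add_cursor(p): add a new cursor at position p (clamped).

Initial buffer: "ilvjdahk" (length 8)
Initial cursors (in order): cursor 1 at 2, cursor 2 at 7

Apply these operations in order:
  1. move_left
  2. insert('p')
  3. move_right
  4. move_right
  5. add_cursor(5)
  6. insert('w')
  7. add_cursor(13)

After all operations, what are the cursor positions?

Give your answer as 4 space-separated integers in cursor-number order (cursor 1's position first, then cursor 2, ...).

After op 1 (move_left): buffer="ilvjdahk" (len 8), cursors c1@1 c2@6, authorship ........
After op 2 (insert('p')): buffer="iplvjdaphk" (len 10), cursors c1@2 c2@8, authorship .1.....2..
After op 3 (move_right): buffer="iplvjdaphk" (len 10), cursors c1@3 c2@9, authorship .1.....2..
After op 4 (move_right): buffer="iplvjdaphk" (len 10), cursors c1@4 c2@10, authorship .1.....2..
After op 5 (add_cursor(5)): buffer="iplvjdaphk" (len 10), cursors c1@4 c3@5 c2@10, authorship .1.....2..
After op 6 (insert('w')): buffer="iplvwjwdaphkw" (len 13), cursors c1@5 c3@7 c2@13, authorship .1..1.3..2..2
After op 7 (add_cursor(13)): buffer="iplvwjwdaphkw" (len 13), cursors c1@5 c3@7 c2@13 c4@13, authorship .1..1.3..2..2

Answer: 5 13 7 13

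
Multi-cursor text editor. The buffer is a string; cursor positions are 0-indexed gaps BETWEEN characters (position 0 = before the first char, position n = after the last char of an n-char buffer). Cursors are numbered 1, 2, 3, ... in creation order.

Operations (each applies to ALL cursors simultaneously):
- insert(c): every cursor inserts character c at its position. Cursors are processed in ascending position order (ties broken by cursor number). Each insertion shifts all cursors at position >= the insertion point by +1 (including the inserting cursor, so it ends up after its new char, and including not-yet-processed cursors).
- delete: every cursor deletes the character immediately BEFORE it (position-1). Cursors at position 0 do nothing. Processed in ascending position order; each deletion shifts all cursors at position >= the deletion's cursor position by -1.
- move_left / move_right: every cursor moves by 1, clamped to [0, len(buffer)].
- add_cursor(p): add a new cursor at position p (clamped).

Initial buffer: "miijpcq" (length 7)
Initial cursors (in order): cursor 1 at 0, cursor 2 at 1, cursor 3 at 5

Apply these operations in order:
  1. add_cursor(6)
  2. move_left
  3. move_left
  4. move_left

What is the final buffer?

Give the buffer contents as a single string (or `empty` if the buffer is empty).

After op 1 (add_cursor(6)): buffer="miijpcq" (len 7), cursors c1@0 c2@1 c3@5 c4@6, authorship .......
After op 2 (move_left): buffer="miijpcq" (len 7), cursors c1@0 c2@0 c3@4 c4@5, authorship .......
After op 3 (move_left): buffer="miijpcq" (len 7), cursors c1@0 c2@0 c3@3 c4@4, authorship .......
After op 4 (move_left): buffer="miijpcq" (len 7), cursors c1@0 c2@0 c3@2 c4@3, authorship .......

Answer: miijpcq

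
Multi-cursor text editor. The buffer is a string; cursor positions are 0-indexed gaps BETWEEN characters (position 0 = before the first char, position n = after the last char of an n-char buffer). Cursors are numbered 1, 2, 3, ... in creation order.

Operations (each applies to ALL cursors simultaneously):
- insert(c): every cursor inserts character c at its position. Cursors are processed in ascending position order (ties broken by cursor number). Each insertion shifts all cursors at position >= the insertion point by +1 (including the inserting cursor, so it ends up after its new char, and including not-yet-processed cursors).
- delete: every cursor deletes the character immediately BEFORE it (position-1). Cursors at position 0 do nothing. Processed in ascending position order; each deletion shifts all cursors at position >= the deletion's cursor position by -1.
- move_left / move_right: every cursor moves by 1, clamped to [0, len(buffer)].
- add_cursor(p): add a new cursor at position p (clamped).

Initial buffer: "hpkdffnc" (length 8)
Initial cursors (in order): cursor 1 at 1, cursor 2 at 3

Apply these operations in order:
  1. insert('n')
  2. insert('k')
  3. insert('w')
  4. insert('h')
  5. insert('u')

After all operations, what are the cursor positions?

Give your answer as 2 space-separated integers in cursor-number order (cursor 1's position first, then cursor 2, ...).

Answer: 6 13

Derivation:
After op 1 (insert('n')): buffer="hnpkndffnc" (len 10), cursors c1@2 c2@5, authorship .1..2.....
After op 2 (insert('k')): buffer="hnkpknkdffnc" (len 12), cursors c1@3 c2@7, authorship .11..22.....
After op 3 (insert('w')): buffer="hnkwpknkwdffnc" (len 14), cursors c1@4 c2@9, authorship .111..222.....
After op 4 (insert('h')): buffer="hnkwhpknkwhdffnc" (len 16), cursors c1@5 c2@11, authorship .1111..2222.....
After op 5 (insert('u')): buffer="hnkwhupknkwhudffnc" (len 18), cursors c1@6 c2@13, authorship .11111..22222.....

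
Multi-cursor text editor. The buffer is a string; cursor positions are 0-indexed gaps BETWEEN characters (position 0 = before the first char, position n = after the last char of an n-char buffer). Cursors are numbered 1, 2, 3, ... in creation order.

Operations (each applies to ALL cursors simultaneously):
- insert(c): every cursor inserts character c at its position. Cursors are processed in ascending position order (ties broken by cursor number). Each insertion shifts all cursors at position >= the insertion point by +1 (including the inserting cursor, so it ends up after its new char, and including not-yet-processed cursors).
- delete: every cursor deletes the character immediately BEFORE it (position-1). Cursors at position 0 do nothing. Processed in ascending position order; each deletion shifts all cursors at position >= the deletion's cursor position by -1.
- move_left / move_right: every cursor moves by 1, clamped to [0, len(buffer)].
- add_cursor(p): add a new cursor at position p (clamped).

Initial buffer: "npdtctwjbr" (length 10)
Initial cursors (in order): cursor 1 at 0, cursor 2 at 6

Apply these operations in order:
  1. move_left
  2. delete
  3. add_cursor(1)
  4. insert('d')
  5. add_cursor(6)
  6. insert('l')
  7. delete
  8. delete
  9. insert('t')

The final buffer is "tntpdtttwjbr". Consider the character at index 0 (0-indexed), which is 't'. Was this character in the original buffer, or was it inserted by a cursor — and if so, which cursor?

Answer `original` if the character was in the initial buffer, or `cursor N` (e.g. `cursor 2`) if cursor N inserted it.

Answer: cursor 1

Derivation:
After op 1 (move_left): buffer="npdtctwjbr" (len 10), cursors c1@0 c2@5, authorship ..........
After op 2 (delete): buffer="npdttwjbr" (len 9), cursors c1@0 c2@4, authorship .........
After op 3 (add_cursor(1)): buffer="npdttwjbr" (len 9), cursors c1@0 c3@1 c2@4, authorship .........
After op 4 (insert('d')): buffer="dndpdtdtwjbr" (len 12), cursors c1@1 c3@3 c2@7, authorship 1.3...2.....
After op 5 (add_cursor(6)): buffer="dndpdtdtwjbr" (len 12), cursors c1@1 c3@3 c4@6 c2@7, authorship 1.3...2.....
After op 6 (insert('l')): buffer="dlndlpdtldltwjbr" (len 16), cursors c1@2 c3@5 c4@9 c2@11, authorship 11.33...422.....
After op 7 (delete): buffer="dndpdtdtwjbr" (len 12), cursors c1@1 c3@3 c4@6 c2@7, authorship 1.3...2.....
After op 8 (delete): buffer="npdtwjbr" (len 8), cursors c1@0 c3@1 c2@3 c4@3, authorship ........
After op 9 (insert('t')): buffer="tntpdtttwjbr" (len 12), cursors c1@1 c3@3 c2@7 c4@7, authorship 1.3..24.....
Authorship (.=original, N=cursor N): 1 . 3 . . 2 4 . . . . .
Index 0: author = 1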